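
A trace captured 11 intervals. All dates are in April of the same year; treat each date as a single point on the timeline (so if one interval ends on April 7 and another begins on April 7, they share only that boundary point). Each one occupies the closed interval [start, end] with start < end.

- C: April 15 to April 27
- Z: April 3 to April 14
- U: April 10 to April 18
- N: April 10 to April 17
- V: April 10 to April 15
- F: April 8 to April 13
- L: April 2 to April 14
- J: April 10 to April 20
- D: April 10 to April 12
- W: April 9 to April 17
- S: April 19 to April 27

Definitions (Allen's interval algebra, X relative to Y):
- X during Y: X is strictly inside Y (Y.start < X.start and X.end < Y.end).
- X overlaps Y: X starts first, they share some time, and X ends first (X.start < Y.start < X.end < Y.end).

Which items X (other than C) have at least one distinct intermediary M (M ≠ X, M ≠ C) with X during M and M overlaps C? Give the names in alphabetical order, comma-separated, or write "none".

Target C = [April 15, April 27].
Intermediaries M with M overlaps C: J, N, U, W.
Via J — items with X during J: none.
Via N — items with X during N: none.
Via U — items with X during U: none.
Via W — items with X during W: D, V.
Union: D, V.

D, V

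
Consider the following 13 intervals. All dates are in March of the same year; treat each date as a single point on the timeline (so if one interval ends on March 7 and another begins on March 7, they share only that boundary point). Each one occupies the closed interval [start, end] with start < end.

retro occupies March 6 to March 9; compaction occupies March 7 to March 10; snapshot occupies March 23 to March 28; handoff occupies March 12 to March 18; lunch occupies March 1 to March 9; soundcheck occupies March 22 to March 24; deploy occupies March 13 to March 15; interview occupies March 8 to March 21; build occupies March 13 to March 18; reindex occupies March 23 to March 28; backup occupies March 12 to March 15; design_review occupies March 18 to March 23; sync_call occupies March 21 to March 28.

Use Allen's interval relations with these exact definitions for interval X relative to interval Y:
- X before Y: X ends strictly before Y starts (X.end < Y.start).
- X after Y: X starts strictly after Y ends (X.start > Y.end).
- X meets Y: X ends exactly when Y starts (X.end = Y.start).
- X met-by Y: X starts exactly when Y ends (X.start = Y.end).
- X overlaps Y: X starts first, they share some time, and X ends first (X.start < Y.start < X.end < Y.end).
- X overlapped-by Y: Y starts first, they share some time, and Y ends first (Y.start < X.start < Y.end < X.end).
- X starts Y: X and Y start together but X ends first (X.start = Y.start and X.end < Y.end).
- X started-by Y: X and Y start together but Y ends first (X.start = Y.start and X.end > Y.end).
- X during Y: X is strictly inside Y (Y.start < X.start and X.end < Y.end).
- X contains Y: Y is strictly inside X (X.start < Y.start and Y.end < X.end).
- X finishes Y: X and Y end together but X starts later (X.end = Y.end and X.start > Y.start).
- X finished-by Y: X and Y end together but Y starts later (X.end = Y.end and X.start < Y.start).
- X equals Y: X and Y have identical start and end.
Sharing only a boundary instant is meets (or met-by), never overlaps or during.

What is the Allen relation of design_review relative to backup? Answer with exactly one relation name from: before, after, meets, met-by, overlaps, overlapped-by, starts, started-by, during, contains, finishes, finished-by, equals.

after

design_review = [March 18, March 23]; backup = [March 12, March 15].
Compare endpoints: design_review.start > backup.start, design_review.start > backup.end, design_review.end > backup.start, design_review.end > backup.end.
That pattern is 'after'.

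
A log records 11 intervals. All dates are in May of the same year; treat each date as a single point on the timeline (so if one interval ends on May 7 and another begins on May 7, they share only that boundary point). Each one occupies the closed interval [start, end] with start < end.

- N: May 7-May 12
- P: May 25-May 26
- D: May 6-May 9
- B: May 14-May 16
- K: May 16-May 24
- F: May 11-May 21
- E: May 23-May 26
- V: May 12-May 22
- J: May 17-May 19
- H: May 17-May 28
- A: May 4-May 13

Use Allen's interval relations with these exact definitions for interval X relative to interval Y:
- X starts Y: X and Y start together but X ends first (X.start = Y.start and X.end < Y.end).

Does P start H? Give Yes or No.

P = [May 25, May 26], H = [May 17, May 28].
Actual relation of P to H: during.
Asked whether 'starts' holds → No.

No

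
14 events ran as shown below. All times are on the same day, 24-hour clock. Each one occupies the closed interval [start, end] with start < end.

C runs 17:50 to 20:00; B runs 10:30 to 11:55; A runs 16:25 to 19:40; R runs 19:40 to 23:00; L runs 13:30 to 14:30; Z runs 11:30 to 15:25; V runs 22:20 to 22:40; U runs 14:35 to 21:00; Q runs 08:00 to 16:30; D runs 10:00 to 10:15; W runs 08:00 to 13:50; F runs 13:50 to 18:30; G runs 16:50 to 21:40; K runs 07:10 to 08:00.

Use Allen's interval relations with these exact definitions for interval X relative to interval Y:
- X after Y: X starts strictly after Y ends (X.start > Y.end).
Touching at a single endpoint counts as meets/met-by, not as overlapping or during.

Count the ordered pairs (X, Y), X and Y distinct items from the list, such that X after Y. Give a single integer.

56

Checking all 182 ordered pairs for relation 'after'; matching pairs in alphabetical order:
(A, B): A after B ✓
(A, D): A after D ✓
(A, K): A after K ✓
(A, L): A after L ✓
(A, W): A after W ✓
(A, Z): A after Z ✓
(B, D): B after D ✓
(B, K): B after K ✓
(C, B): C after B ✓
(C, D): C after D ✓
(C, K): C after K ✓
(C, L): C after L ✓
(C, Q): C after Q ✓
(C, W): C after W ✓
(C, Z): C after Z ✓
(D, K): D after K ✓
(F, B): F after B ✓
(F, D): F after D ✓
(F, K): F after K ✓
(G, B): G after B ✓
(G, D): G after D ✓
(G, K): G after K ✓
(G, L): G after L ✓
(G, Q): G after Q ✓
... plus 32 further pairs not listed.
Count: 56.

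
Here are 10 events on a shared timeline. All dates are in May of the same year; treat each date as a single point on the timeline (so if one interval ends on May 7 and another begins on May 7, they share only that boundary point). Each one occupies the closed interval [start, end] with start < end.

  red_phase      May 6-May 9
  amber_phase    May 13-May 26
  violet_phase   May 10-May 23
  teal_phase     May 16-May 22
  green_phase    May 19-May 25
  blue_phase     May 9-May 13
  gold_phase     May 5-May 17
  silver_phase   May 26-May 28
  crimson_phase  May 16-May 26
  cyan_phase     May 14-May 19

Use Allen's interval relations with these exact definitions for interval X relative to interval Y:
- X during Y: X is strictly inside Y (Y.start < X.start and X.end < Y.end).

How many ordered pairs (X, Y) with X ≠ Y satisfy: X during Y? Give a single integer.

8

Checking all 90 ordered pairs for relation 'during'; matching pairs in alphabetical order:
(blue_phase, gold_phase): blue_phase during gold_phase ✓
(cyan_phase, amber_phase): cyan_phase during amber_phase ✓
(cyan_phase, violet_phase): cyan_phase during violet_phase ✓
(green_phase, amber_phase): green_phase during amber_phase ✓
(green_phase, crimson_phase): green_phase during crimson_phase ✓
(red_phase, gold_phase): red_phase during gold_phase ✓
(teal_phase, amber_phase): teal_phase during amber_phase ✓
(teal_phase, violet_phase): teal_phase during violet_phase ✓
Count: 8.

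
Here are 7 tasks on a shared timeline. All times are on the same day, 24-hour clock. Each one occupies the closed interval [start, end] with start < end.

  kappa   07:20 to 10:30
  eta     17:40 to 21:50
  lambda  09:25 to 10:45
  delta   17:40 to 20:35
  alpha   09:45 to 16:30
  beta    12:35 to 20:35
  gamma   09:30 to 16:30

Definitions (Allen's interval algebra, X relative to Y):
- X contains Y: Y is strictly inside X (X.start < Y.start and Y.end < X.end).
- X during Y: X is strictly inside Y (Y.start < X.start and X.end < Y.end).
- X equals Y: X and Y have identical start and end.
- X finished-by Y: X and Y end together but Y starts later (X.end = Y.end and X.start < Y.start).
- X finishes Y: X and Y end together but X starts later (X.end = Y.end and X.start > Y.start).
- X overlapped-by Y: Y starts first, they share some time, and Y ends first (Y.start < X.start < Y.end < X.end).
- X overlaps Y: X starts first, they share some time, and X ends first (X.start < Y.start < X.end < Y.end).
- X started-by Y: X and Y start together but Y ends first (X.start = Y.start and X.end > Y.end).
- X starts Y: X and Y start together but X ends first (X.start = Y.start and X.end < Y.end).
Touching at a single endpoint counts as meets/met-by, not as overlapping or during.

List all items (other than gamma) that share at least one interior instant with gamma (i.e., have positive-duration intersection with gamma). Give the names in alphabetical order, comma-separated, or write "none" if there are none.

alpha, beta, kappa, lambda

Target gamma = [09:30, 16:30].
alpha [09:45, 16:30] → finishes → yes.
beta [12:35, 20:35] → overlapped-by → yes.
delta [17:40, 20:35] → after → no.
eta [17:40, 21:50] → after → no.
kappa [07:20, 10:30] → overlaps → yes.
lambda [09:25, 10:45] → overlaps → yes.
Result: alpha, beta, kappa, lambda.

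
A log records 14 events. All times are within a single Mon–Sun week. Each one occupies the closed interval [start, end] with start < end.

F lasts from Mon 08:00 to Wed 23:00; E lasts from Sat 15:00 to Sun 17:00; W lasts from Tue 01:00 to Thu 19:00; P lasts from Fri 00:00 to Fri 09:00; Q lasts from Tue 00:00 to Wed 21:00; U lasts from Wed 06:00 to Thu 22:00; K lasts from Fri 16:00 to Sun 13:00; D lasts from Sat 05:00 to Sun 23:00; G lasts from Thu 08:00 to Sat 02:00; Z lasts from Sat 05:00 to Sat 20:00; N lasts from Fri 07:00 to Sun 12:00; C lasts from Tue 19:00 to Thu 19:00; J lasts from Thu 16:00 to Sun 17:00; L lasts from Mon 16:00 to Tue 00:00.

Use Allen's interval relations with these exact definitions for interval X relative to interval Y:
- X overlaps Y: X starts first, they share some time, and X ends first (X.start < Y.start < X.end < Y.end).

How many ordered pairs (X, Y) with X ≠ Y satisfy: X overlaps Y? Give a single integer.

25

Checking all 182 ordered pairs for relation 'overlaps'; matching pairs in alphabetical order:
(C, G): C overlaps G ✓
(C, J): C overlaps J ✓
(C, U): C overlaps U ✓
(F, C): F overlaps C ✓
(F, U): F overlaps U ✓
(F, W): F overlaps W ✓
(G, J): G overlaps J ✓
(G, K): G overlaps K ✓
(G, N): G overlaps N ✓
(J, D): J overlaps D ✓
(K, D): K overlaps D ✓
(K, E): K overlaps E ✓
(N, D): N overlaps D ✓
(N, E): N overlaps E ✓
(N, K): N overlaps K ✓
(P, N): P overlaps N ✓
(Q, C): Q overlaps C ✓
(Q, U): Q overlaps U ✓
(Q, W): Q overlaps W ✓
(U, G): U overlaps G ✓
(U, J): U overlaps J ✓
(W, G): W overlaps G ✓
(W, J): W overlaps J ✓
(W, U): W overlaps U ✓
... plus 1 further pairs not listed.
Count: 25.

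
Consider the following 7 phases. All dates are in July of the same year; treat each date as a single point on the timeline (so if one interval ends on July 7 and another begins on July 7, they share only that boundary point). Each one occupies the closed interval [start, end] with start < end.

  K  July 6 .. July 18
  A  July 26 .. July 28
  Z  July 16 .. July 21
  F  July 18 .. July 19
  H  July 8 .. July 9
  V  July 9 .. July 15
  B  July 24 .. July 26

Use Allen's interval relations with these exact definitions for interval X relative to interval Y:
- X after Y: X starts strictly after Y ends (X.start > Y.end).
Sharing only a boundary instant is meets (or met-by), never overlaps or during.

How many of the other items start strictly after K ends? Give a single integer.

Target K = [July 6, July 18].
A [July 26, July 28] → after → counts.
B [July 24, July 26] → after → counts.
F [July 18, July 19] → met-by → no.
H [July 8, July 9] → during → no.
V [July 9, July 15] → during → no.
Z [July 16, July 21] → overlapped-by → no.
Total: 2.

2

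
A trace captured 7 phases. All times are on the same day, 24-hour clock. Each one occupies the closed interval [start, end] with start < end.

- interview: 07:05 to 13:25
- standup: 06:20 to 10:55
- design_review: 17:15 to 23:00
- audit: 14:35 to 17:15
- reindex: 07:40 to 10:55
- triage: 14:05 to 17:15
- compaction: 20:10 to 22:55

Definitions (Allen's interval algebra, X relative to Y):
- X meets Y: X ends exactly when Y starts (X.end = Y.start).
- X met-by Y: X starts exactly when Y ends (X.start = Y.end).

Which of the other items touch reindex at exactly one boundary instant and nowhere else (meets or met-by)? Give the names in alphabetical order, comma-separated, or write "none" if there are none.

none

Target reindex = [07:40, 10:55].
audit [14:35, 17:15] → after → no.
compaction [20:10, 22:55] → after → no.
design_review [17:15, 23:00] → after → no.
interview [07:05, 13:25] → contains → no.
standup [06:20, 10:55] → finished-by → no.
triage [14:05, 17:15] → after → no.
Result: none.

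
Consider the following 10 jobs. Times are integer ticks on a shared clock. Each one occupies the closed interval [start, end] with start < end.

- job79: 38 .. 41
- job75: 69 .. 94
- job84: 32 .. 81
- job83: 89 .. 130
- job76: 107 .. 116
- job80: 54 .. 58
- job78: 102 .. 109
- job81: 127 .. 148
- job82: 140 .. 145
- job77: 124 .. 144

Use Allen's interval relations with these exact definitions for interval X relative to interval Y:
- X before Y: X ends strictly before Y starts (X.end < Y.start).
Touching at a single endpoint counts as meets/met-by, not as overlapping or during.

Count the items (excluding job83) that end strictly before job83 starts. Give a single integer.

Target job83 = [89, 130].
job75 [69, 94] → overlaps → no.
job76 [107, 116] → during → no.
job77 [124, 144] → overlapped-by → no.
job78 [102, 109] → during → no.
job79 [38, 41] → before → counts.
job80 [54, 58] → before → counts.
job81 [127, 148] → overlapped-by → no.
job82 [140, 145] → after → no.
job84 [32, 81] → before → counts.
Total: 3.

3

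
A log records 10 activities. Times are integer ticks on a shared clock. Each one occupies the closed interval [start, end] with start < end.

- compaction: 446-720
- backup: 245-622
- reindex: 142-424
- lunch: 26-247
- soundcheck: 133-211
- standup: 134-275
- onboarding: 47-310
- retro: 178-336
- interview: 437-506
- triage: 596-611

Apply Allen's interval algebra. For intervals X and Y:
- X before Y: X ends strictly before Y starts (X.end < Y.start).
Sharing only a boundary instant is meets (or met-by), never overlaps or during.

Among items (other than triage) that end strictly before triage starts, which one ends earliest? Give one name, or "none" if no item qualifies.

Target triage = [596, 611].
backup [245, 622] → contains → excluded.
compaction [446, 720] → contains → excluded.
interview [437, 506] → before → candidate.
lunch [26, 247] → before → candidate.
onboarding [47, 310] → before → candidate.
reindex [142, 424] → before → candidate.
retro [178, 336] → before → candidate.
soundcheck [133, 211] → before → candidate.
standup [134, 275] → before → candidate.
Among candidates, earliest end is 211 → soundcheck.

soundcheck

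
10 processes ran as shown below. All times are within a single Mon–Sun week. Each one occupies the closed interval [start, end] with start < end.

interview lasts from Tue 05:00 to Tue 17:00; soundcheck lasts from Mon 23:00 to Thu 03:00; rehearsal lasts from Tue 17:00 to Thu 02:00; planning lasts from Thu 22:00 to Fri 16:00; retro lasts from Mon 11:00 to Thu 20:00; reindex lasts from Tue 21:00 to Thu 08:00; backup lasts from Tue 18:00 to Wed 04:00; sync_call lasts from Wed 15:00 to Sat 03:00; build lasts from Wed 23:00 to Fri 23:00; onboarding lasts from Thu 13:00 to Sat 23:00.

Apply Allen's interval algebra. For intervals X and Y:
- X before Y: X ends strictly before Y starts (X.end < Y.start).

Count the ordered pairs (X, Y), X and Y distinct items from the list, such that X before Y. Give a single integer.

Checking all 90 ordered pairs for relation 'before'; matching pairs in alphabetical order:
(backup, build): backup before build ✓
(backup, onboarding): backup before onboarding ✓
(backup, planning): backup before planning ✓
(backup, sync_call): backup before sync_call ✓
(interview, backup): interview before backup ✓
(interview, build): interview before build ✓
(interview, onboarding): interview before onboarding ✓
(interview, planning): interview before planning ✓
(interview, reindex): interview before reindex ✓
(interview, sync_call): interview before sync_call ✓
(rehearsal, onboarding): rehearsal before onboarding ✓
(rehearsal, planning): rehearsal before planning ✓
(reindex, onboarding): reindex before onboarding ✓
(reindex, planning): reindex before planning ✓
(retro, planning): retro before planning ✓
(soundcheck, onboarding): soundcheck before onboarding ✓
(soundcheck, planning): soundcheck before planning ✓
Count: 17.

17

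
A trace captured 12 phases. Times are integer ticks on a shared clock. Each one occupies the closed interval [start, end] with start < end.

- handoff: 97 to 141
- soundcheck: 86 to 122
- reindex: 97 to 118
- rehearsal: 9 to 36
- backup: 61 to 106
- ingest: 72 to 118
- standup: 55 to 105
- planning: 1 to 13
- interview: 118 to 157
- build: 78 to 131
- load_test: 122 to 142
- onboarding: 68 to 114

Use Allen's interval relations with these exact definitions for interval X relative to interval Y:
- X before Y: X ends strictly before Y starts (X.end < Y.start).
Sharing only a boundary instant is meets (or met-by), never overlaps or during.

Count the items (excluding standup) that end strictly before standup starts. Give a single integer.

Target standup = [55, 105].
backup [61, 106] → overlapped-by → no.
build [78, 131] → overlapped-by → no.
handoff [97, 141] → overlapped-by → no.
ingest [72, 118] → overlapped-by → no.
interview [118, 157] → after → no.
load_test [122, 142] → after → no.
onboarding [68, 114] → overlapped-by → no.
planning [1, 13] → before → counts.
rehearsal [9, 36] → before → counts.
reindex [97, 118] → overlapped-by → no.
soundcheck [86, 122] → overlapped-by → no.
Total: 2.

2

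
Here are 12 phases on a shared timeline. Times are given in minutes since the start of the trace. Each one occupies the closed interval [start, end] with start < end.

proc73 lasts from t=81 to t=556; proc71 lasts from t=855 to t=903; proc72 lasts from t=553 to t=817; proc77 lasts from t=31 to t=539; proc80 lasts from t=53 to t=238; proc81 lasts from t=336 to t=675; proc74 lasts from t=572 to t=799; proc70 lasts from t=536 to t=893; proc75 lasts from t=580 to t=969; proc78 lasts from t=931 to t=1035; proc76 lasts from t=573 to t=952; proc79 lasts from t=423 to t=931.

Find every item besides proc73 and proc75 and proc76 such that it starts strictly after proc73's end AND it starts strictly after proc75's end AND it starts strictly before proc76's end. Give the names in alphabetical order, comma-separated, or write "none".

Conditions: its start is strictly after proc73's end (X.start > t=556) AND its start is strictly after proc75's end (X.start > t=969) AND its start is strictly before proc76's end (X.start < t=952).
proc70: start t=536 > t=556? ✗; start t=536 > t=969? ✗; start t=536 < t=952? ✓ → no.
proc71: start t=855 > t=556? ✓; start t=855 > t=969? ✗; start t=855 < t=952? ✓ → no.
proc72: start t=553 > t=556? ✗; start t=553 > t=969? ✗; start t=553 < t=952? ✓ → no.
proc74: start t=572 > t=556? ✓; start t=572 > t=969? ✗; start t=572 < t=952? ✓ → no.
proc77: start t=31 > t=556? ✗; start t=31 > t=969? ✗; start t=31 < t=952? ✓ → no.
proc78: start t=931 > t=556? ✓; start t=931 > t=969? ✗; start t=931 < t=952? ✓ → no.
proc79: start t=423 > t=556? ✗; start t=423 > t=969? ✗; start t=423 < t=952? ✓ → no.
proc80: start t=53 > t=556? ✗; start t=53 > t=969? ✗; start t=53 < t=952? ✓ → no.
proc81: start t=336 > t=556? ✗; start t=336 > t=969? ✗; start t=336 < t=952? ✓ → no.
Result: none.

none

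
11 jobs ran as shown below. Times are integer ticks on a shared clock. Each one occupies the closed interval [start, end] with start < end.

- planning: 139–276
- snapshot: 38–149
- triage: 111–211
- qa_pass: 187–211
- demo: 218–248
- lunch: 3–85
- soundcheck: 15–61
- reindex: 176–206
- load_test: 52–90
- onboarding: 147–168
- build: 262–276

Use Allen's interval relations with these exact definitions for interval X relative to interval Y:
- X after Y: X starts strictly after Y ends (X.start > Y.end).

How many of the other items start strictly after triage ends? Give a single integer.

2

Target triage = [111, 211].
build [262, 276] → after → counts.
demo [218, 248] → after → counts.
load_test [52, 90] → before → no.
lunch [3, 85] → before → no.
onboarding [147, 168] → during → no.
planning [139, 276] → overlapped-by → no.
qa_pass [187, 211] → finishes → no.
reindex [176, 206] → during → no.
snapshot [38, 149] → overlaps → no.
soundcheck [15, 61] → before → no.
Total: 2.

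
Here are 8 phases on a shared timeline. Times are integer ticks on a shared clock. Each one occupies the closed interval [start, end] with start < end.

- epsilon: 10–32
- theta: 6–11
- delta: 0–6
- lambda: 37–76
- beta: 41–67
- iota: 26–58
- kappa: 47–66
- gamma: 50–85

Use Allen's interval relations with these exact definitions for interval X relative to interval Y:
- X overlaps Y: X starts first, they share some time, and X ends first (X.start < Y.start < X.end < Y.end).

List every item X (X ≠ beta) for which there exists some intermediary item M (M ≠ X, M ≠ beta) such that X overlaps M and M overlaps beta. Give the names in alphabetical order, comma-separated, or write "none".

Target beta = [41, 67].
Intermediaries M with M overlaps beta: iota.
Via iota — items with X overlaps iota: epsilon.
Union: epsilon.

epsilon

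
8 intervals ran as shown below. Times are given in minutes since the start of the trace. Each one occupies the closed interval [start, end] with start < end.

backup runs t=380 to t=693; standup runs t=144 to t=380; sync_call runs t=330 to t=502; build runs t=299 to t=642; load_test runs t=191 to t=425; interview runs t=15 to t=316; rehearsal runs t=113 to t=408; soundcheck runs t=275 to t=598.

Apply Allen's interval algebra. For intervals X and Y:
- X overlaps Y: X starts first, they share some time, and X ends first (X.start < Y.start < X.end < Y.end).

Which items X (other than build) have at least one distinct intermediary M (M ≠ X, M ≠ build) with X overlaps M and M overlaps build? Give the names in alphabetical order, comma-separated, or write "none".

Target build = [t=299, t=642].
Intermediaries M with M overlaps build: interview, load_test, rehearsal, soundcheck, standup.
Via interview — items with X overlaps interview: none.
Via load_test — items with X overlaps load_test: interview, rehearsal, standup.
Via rehearsal — items with X overlaps rehearsal: interview.
Via soundcheck — items with X overlaps soundcheck: interview, load_test, rehearsal, standup.
Via standup — items with X overlaps standup: interview.
Union: interview, load_test, rehearsal, standup.

interview, load_test, rehearsal, standup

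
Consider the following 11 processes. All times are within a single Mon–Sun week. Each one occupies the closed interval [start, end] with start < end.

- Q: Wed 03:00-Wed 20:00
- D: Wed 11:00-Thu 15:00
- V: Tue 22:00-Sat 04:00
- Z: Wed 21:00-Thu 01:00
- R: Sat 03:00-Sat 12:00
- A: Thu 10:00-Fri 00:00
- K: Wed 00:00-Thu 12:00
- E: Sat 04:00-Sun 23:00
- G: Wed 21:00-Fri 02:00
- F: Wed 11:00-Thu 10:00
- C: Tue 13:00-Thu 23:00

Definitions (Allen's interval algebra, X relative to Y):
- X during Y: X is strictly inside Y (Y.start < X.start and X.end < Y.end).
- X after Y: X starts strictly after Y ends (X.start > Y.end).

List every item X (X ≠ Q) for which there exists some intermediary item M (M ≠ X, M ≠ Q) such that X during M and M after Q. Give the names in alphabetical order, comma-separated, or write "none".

A

Target Q = [Wed 03:00, Wed 20:00].
Intermediaries M with M after Q: A, E, G, R, Z.
Via A — items with X during A: none.
Via E — items with X during E: none.
Via G — items with X during G: A.
Via R — items with X during R: none.
Via Z — items with X during Z: none.
Union: A.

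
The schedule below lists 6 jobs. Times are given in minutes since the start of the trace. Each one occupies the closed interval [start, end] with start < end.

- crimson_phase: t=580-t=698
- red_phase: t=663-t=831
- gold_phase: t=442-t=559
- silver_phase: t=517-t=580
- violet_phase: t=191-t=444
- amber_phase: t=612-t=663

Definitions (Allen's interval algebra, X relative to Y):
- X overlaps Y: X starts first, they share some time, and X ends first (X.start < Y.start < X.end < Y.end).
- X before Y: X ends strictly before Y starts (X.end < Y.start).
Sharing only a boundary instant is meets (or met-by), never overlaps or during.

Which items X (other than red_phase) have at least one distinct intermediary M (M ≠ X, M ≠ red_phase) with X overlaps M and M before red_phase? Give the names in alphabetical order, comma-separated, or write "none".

Target red_phase = [t=663, t=831].
Intermediaries M with M before red_phase: gold_phase, silver_phase, violet_phase.
Via gold_phase — items with X overlaps gold_phase: violet_phase.
Via silver_phase — items with X overlaps silver_phase: gold_phase.
Via violet_phase — items with X overlaps violet_phase: none.
Union: gold_phase, violet_phase.

gold_phase, violet_phase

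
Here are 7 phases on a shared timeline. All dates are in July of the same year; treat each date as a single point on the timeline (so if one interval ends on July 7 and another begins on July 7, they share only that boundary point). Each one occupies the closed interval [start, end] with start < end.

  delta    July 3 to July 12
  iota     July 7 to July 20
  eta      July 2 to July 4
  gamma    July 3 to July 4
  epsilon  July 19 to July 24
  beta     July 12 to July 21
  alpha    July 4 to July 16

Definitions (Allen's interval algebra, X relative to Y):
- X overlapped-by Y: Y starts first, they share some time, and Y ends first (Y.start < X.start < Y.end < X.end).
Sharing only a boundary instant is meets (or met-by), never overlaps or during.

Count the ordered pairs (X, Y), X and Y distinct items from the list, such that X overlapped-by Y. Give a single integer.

Checking all 42 ordered pairs for relation 'overlapped-by'; matching pairs in alphabetical order:
(alpha, delta): alpha overlapped-by delta ✓
(beta, alpha): beta overlapped-by alpha ✓
(beta, iota): beta overlapped-by iota ✓
(delta, eta): delta overlapped-by eta ✓
(epsilon, beta): epsilon overlapped-by beta ✓
(epsilon, iota): epsilon overlapped-by iota ✓
(iota, alpha): iota overlapped-by alpha ✓
(iota, delta): iota overlapped-by delta ✓
Count: 8.

8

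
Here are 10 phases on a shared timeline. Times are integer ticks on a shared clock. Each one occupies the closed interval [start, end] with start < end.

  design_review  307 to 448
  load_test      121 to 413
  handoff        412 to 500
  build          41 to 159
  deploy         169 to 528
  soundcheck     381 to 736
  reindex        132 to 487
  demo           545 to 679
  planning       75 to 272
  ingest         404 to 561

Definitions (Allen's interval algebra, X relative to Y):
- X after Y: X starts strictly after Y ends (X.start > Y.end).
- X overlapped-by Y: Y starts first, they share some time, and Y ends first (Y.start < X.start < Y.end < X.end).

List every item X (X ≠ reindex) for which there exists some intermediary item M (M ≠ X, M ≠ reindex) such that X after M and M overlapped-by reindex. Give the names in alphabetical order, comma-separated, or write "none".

Target reindex = [132, 487].
Intermediaries M with M overlapped-by reindex: deploy, handoff, ingest, soundcheck.
Via deploy — items with X after deploy: demo.
Via handoff — items with X after handoff: demo.
Via ingest — items with X after ingest: none.
Via soundcheck — items with X after soundcheck: none.
Union: demo.

demo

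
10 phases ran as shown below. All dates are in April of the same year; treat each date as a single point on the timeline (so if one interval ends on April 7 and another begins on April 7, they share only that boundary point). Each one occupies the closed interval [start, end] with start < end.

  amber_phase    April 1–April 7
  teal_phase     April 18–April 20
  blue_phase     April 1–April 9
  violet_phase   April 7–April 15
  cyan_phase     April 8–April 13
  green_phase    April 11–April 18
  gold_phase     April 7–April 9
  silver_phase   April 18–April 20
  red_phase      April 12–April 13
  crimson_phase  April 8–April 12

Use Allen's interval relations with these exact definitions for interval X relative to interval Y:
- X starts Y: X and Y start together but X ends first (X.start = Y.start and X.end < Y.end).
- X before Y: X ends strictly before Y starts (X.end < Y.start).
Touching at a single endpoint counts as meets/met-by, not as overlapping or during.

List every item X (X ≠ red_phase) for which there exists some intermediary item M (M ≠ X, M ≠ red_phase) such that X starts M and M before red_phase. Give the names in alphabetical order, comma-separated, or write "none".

Target red_phase = [April 12, April 13].
Intermediaries M with M before red_phase: amber_phase, blue_phase, gold_phase.
Via amber_phase — items with X starts amber_phase: none.
Via blue_phase — items with X starts blue_phase: amber_phase.
Via gold_phase — items with X starts gold_phase: none.
Union: amber_phase.

amber_phase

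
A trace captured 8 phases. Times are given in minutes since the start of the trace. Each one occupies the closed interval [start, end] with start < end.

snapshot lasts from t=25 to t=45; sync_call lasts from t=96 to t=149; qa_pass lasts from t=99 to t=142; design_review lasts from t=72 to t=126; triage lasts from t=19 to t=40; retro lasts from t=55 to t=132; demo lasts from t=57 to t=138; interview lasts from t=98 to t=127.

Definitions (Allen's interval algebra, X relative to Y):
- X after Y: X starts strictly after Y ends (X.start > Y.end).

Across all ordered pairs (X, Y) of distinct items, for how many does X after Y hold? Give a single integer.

12

Checking all 56 ordered pairs for relation 'after'; matching pairs in alphabetical order:
(demo, snapshot): demo after snapshot ✓
(demo, triage): demo after triage ✓
(design_review, snapshot): design_review after snapshot ✓
(design_review, triage): design_review after triage ✓
(interview, snapshot): interview after snapshot ✓
(interview, triage): interview after triage ✓
(qa_pass, snapshot): qa_pass after snapshot ✓
(qa_pass, triage): qa_pass after triage ✓
(retro, snapshot): retro after snapshot ✓
(retro, triage): retro after triage ✓
(sync_call, snapshot): sync_call after snapshot ✓
(sync_call, triage): sync_call after triage ✓
Count: 12.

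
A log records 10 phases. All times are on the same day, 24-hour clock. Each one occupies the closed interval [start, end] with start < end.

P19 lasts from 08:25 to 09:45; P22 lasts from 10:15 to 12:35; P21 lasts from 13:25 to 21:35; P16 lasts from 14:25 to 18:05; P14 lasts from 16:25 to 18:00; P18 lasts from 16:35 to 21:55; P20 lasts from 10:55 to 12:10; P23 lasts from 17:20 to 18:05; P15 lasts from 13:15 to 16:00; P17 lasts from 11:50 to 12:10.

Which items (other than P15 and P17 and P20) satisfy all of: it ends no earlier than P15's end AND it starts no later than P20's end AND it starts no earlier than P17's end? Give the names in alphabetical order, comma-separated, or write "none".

Conditions: its end is no earlier than P15's end (X.end >= 16:00) AND its start is no later than P20's end (X.start <= 12:10) AND its start is no earlier than P17's end (X.start >= 12:10).
P14: end 18:00 >= 16:00? ✓; start 16:25 <= 12:10? ✗; start 16:25 >= 12:10? ✓ → no.
P16: end 18:05 >= 16:00? ✓; start 14:25 <= 12:10? ✗; start 14:25 >= 12:10? ✓ → no.
P18: end 21:55 >= 16:00? ✓; start 16:35 <= 12:10? ✗; start 16:35 >= 12:10? ✓ → no.
P19: end 09:45 >= 16:00? ✗; start 08:25 <= 12:10? ✓; start 08:25 >= 12:10? ✗ → no.
P21: end 21:35 >= 16:00? ✓; start 13:25 <= 12:10? ✗; start 13:25 >= 12:10? ✓ → no.
P22: end 12:35 >= 16:00? ✗; start 10:15 <= 12:10? ✓; start 10:15 >= 12:10? ✗ → no.
P23: end 18:05 >= 16:00? ✓; start 17:20 <= 12:10? ✗; start 17:20 >= 12:10? ✓ → no.
Result: none.

none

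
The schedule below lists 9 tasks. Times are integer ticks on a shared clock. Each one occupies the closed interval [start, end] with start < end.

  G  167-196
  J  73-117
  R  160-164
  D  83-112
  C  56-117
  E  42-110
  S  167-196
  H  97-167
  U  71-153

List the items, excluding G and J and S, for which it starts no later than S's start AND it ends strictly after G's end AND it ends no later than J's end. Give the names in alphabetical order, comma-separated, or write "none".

none

Conditions: its start is no later than S's start (X.start <= 167) AND its end is strictly after G's end (X.end > 196) AND its end is no later than J's end (X.end <= 117).
C: start 56 <= 167? ✓; end 117 > 196? ✗; end 117 <= 117? ✓ → no.
D: start 83 <= 167? ✓; end 112 > 196? ✗; end 112 <= 117? ✓ → no.
E: start 42 <= 167? ✓; end 110 > 196? ✗; end 110 <= 117? ✓ → no.
H: start 97 <= 167? ✓; end 167 > 196? ✗; end 167 <= 117? ✗ → no.
R: start 160 <= 167? ✓; end 164 > 196? ✗; end 164 <= 117? ✗ → no.
U: start 71 <= 167? ✓; end 153 > 196? ✗; end 153 <= 117? ✗ → no.
Result: none.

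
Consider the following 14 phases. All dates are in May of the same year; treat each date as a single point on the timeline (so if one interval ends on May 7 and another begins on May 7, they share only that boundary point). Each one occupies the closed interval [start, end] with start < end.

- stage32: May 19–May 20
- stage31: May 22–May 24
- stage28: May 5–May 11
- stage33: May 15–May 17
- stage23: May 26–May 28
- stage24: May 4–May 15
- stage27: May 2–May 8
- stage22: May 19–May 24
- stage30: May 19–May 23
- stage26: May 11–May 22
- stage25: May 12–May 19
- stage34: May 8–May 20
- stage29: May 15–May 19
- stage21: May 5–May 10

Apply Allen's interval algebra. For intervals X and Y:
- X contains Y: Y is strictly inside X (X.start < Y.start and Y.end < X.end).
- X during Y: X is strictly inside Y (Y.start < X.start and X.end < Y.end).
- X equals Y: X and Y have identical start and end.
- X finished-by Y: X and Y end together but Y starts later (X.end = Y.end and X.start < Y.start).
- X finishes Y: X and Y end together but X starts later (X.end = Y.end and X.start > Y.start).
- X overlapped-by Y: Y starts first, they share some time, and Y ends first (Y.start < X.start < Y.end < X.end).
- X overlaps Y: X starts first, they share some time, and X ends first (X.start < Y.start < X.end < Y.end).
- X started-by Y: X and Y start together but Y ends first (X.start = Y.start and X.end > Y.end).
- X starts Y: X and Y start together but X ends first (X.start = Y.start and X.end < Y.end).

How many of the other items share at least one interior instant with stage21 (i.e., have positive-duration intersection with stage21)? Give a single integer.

4

Target stage21 = [May 5, May 10].
stage22 [May 19, May 24] → after → no.
stage23 [May 26, May 28] → after → no.
stage24 [May 4, May 15] → contains → counts.
stage25 [May 12, May 19] → after → no.
stage26 [May 11, May 22] → after → no.
stage27 [May 2, May 8] → overlaps → counts.
stage28 [May 5, May 11] → started-by → counts.
stage29 [May 15, May 19] → after → no.
stage30 [May 19, May 23] → after → no.
stage31 [May 22, May 24] → after → no.
stage32 [May 19, May 20] → after → no.
stage33 [May 15, May 17] → after → no.
stage34 [May 8, May 20] → overlapped-by → counts.
Total: 4.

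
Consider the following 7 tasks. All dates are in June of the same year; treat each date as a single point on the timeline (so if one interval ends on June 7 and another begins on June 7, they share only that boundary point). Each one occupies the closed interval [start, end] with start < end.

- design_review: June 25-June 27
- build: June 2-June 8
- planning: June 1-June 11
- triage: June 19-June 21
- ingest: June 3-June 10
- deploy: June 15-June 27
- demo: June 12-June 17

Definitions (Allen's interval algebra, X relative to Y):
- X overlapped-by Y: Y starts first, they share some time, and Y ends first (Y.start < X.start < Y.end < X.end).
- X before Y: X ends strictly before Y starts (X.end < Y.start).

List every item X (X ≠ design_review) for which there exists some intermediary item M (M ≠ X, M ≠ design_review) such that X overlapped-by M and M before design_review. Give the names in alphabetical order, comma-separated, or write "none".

Target design_review = [June 25, June 27].
Intermediaries M with M before design_review: build, demo, ingest, planning, triage.
Via build — items with X overlapped-by build: ingest.
Via demo — items with X overlapped-by demo: deploy.
Via ingest — items with X overlapped-by ingest: none.
Via planning — items with X overlapped-by planning: none.
Via triage — items with X overlapped-by triage: none.
Union: deploy, ingest.

deploy, ingest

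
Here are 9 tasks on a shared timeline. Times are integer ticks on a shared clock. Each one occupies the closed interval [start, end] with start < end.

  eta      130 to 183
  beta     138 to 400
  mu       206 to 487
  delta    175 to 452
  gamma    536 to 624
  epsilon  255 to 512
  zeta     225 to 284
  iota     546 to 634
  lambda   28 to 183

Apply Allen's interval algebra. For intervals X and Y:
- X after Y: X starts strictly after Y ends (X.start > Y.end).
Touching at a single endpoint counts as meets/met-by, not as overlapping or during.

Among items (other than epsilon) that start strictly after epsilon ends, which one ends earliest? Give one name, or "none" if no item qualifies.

gamma

Target epsilon = [255, 512].
beta [138, 400] → overlaps → excluded.
delta [175, 452] → overlaps → excluded.
eta [130, 183] → before → excluded.
gamma [536, 624] → after → candidate.
iota [546, 634] → after → candidate.
lambda [28, 183] → before → excluded.
mu [206, 487] → overlaps → excluded.
zeta [225, 284] → overlaps → excluded.
Among candidates, earliest end is 624 → gamma.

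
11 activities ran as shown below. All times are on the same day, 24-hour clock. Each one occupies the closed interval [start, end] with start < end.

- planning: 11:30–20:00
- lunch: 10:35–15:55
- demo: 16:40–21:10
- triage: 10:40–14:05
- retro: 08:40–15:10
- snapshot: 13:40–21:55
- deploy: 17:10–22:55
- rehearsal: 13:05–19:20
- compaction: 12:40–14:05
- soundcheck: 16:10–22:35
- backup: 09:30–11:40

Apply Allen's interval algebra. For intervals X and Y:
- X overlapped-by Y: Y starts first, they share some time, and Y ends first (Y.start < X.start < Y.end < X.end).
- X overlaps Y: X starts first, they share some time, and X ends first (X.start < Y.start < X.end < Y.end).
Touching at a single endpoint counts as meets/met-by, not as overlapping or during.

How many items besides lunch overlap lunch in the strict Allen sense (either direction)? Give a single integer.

5

Target lunch = [10:35, 15:55].
backup [09:30, 11:40] → overlaps → counts.
compaction [12:40, 14:05] → during → no.
demo [16:40, 21:10] → after → no.
deploy [17:10, 22:55] → after → no.
planning [11:30, 20:00] → overlapped-by → counts.
rehearsal [13:05, 19:20] → overlapped-by → counts.
retro [08:40, 15:10] → overlaps → counts.
snapshot [13:40, 21:55] → overlapped-by → counts.
soundcheck [16:10, 22:35] → after → no.
triage [10:40, 14:05] → during → no.
Total: 5.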